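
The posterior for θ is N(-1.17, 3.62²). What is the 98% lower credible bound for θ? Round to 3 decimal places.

-8.605

Need L with P(θ ≥ L) = 0.98: L = -1.17 − z_{0.02}·3.62.
z = 2.054; L = -1.17 − 2.054 × 3.62 = -8.605.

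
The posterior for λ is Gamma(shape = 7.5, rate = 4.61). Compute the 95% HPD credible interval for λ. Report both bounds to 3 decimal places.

The posterior is unimodal and skewed, so the HPD interval has equal density at both endpoints and is the shortest 95% interval.
Solving f(0.577) = f(2.809) with F(2.809) − F(0.577) = 0.95 gives [0.577, 2.809].
For comparison, the equal-tailed interval is [0.679, 2.981]; the HPD is narrower and shifted toward the mode.

[0.577, 2.809]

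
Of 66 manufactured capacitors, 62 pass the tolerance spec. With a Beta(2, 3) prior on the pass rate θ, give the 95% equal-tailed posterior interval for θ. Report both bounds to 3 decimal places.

[0.823, 0.959]

Posterior: Beta(2+62, 3+4) = Beta(64, 7).
Equal-tailed 95% interval: the 0.025 and 0.975 quantiles of Beta(64, 7).
Posterior mean ≈ 0.901, SD ≈ 0.035; a Normal approximation gives roughly [0.833, 0.970].
Exact: F⁻¹(0.025) = 0.823; F⁻¹(0.975) = 0.959.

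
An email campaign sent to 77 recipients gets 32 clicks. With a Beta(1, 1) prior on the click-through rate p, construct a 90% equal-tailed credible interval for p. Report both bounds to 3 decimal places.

Posterior: Beta(1+32, 1+45) = Beta(33, 46).
Equal-tailed 90% interval: the 0.05 and 0.95 quantiles of Beta(33, 46).
Posterior mean ≈ 0.418, SD ≈ 0.055; a Normal approximation gives roughly [0.327, 0.508].
Exact: F⁻¹(0.05) = 0.328; F⁻¹(0.95) = 0.510.

[0.328, 0.510]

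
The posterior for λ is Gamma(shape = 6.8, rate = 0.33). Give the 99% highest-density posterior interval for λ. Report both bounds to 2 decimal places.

The posterior is unimodal and skewed, so the HPD interval has equal density at both endpoints and is the shortest 99% interval.
Solving f(4.69) = f(44.07) with F(44.07) − F(4.69) = 0.99 gives [4.69, 44.07].
For comparison, the equal-tailed interval is [5.86, 46.55]; the HPD is narrower and shifted toward the mode.

[4.69, 44.07]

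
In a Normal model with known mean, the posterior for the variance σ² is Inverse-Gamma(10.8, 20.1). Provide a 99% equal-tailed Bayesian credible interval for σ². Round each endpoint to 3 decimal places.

Inverse-Gamma(10.8, 20.1) quantiles: F⁻¹(0.005) and F⁻¹(0.995).
Equivalently, 1/σ² ~ Gamma(10.8, rate = 20.1); invert its 0.995 and 0.005 quantiles.
Posterior mean ≈ 2.051, SD ≈ 0.691; a Normal approximation gives roughly [0.270, 3.832].
Exact: lower = 0.952; upper = 4.787.

[0.952, 4.787]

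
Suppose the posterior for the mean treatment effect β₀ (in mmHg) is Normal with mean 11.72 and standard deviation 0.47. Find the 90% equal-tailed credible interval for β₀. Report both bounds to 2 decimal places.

[10.95, 12.49]

The posterior is symmetric, so the 90% equal-tailed interval is β₀ = 11.72 ± z·0.47 with z = 1.645.
Half-width: 1.645 × 0.47 = 0.77.
11.72 − 0.77 = 10.95; 11.72 + 0.77 = 12.49.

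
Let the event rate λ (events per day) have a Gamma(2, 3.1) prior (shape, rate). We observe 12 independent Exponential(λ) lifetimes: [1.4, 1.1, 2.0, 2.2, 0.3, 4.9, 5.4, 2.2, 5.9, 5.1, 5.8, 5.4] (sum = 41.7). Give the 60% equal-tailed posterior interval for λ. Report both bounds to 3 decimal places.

[0.241, 0.380]

Posterior: Gamma(2+12, 3.1+41.7) = Gamma(14, 44.8) (shape, rate).
Equal-tailed 60% interval: Gamma(14, 44.8) quantiles at 0.2 and 0.8.
Posterior mean ≈ 0.312, SD ≈ 0.084; a Normal approximation gives roughly [0.242, 0.383].
Exact: lower = 0.241; upper = 0.380.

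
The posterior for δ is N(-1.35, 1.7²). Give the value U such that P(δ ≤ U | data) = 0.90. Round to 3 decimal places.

0.829

Need U with P(δ ≤ U) = 0.90: U = -1.35 + z_{0.1}·1.7.
z = 1.282; U = -1.35 + 1.282 × 1.7 = 0.829.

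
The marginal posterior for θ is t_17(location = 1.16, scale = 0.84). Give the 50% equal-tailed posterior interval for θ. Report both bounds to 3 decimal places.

The t_17 distribution is symmetric; the 50% interval is 1.16 ± t·0.84 with t_{0.75,17} = 0.689.
Half-width: 0.689 × 0.84 = 0.579.
1.16 − 0.579 = 0.581; 1.16 + 0.579 = 1.739.

[0.581, 1.739]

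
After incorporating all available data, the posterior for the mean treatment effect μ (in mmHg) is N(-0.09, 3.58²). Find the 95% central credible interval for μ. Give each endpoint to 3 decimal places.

The posterior is symmetric, so the 95% equal-tailed interval is μ = -0.09 ± z·3.58 with z = 1.960.
Half-width: 1.960 × 3.58 = 7.017.
-0.09 − 7.017 = -7.107; -0.09 + 7.017 = 6.927.

[-7.107, 6.927]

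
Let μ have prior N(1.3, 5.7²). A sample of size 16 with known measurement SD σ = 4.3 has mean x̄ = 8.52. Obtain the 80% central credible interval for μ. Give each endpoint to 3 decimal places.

[6.918, 9.626]

Posterior precision = 1/5.7² + 16/4.3² = 0.0308 + 0.8653 = 0.8961, so posterior SD = 1.0564.
Posterior mean = (1.3/5.7² + 16·8.52/4.3²) / 0.8961 = 8.2720.
Interval: 8.2720 ± 1.282 × 1.0564 → [6.918, 9.626].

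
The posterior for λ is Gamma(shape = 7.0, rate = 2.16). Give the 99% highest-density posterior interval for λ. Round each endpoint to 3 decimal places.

[0.762, 6.871]

The posterior is unimodal and skewed, so the HPD interval has equal density at both endpoints and is the shortest 99% interval.
Solving f(0.762) = f(6.871) with F(6.871) − F(0.762) = 0.99 gives [0.762, 6.871].
For comparison, the equal-tailed interval is [0.943, 7.250]; the HPD is narrower and shifted toward the mode.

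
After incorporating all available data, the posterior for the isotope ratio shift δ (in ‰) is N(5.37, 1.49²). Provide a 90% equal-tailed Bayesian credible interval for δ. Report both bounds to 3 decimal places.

[2.919, 7.821]

The posterior is symmetric, so the 90% equal-tailed interval is δ = 5.37 ± z·1.49 with z = 1.645.
Half-width: 1.645 × 1.49 = 2.451.
5.37 − 2.451 = 2.919; 5.37 + 2.451 = 7.821.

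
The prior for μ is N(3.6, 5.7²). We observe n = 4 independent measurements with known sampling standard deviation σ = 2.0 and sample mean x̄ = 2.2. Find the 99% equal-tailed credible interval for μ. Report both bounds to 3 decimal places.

[-0.295, 4.779]

Posterior precision = 1/5.7² + 4/2.0² = 0.0308 + 1.0000 = 1.0308, so posterior SD = 0.9850.
Posterior mean = (3.6/5.7² + 4·2.2/2.0²) / 1.0308 = 2.2418.
Interval: 2.2418 ± 2.576 × 0.9850 → [-0.295, 4.779].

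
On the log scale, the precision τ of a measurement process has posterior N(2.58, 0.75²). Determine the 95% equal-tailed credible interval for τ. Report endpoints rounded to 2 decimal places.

On the log scale the 95% interval is 2.58 ± 1.960 × 0.75 = [1.1100, 4.0500].
Exponentiate: [e^1.1100, e^4.0500] = [3.03, 57.40].

[3.03, 57.40]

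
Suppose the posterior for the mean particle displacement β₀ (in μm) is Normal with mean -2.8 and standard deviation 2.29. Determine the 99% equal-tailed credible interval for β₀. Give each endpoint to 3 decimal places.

The posterior is symmetric, so the 99% equal-tailed interval is β₀ = -2.8 ± z·2.29 with z = 2.576.
Half-width: 2.576 × 2.29 = 5.899.
-2.8 − 5.899 = -8.699; -2.8 + 5.899 = 3.099.

[-8.699, 3.099]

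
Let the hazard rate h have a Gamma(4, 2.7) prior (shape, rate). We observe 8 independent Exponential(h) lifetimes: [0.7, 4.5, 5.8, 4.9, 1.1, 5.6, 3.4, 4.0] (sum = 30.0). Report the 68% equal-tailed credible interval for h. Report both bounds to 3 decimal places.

Posterior: Gamma(4+8, 2.7+30.0) = Gamma(12, 32.7) (shape, rate).
Equal-tailed 68% interval: Gamma(12, 32.7) quantiles at 0.16 and 0.84.
Posterior mean ≈ 0.367, SD ≈ 0.106; a Normal approximation gives roughly [0.262, 0.472].
Exact: lower = 0.263; upper = 0.471.

[0.263, 0.471]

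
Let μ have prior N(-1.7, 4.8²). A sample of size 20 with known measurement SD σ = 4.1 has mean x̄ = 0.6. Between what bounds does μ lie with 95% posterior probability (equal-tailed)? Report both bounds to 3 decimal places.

Posterior precision = 1/4.8² + 20/4.1² = 0.0434 + 1.1898 = 1.2332, so posterior SD = 0.9005.
Posterior mean = (-1.7/4.8² + 20·0.6/4.1²) / 1.2332 = 0.5190.
Interval: 0.5190 ± 1.960 × 0.9005 → [-1.246, 2.284].

[-1.246, 2.284]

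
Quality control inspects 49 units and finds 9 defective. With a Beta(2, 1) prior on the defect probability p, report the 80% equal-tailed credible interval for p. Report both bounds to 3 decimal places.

[0.142, 0.286]

Posterior: Beta(2+9, 1+40) = Beta(11, 41).
Equal-tailed 80% interval: the 0.1 and 0.9 quantiles of Beta(11, 41).
Posterior mean ≈ 0.212, SD ≈ 0.056; a Normal approximation gives roughly [0.140, 0.283].
Exact: F⁻¹(0.1) = 0.142; F⁻¹(0.9) = 0.286.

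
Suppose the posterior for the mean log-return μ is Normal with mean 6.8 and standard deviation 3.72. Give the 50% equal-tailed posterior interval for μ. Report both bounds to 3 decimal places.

The posterior is symmetric, so the 50% equal-tailed interval is μ = 6.8 ± z·3.72 with z = 0.674.
Half-width: 0.674 × 3.72 = 2.509.
6.8 − 2.509 = 4.291; 6.8 + 2.509 = 9.309.

[4.291, 9.309]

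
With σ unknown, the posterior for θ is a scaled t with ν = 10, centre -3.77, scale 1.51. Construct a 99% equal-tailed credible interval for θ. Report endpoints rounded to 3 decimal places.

[-8.556, 1.016]

The t_10 distribution is symmetric; the 99% interval is -3.77 ± t·1.51 with t_{0.995,10} = 3.169.
Half-width: 3.169 × 1.51 = 4.786.
-3.77 − 4.786 = -8.556; -3.77 + 4.786 = 1.016.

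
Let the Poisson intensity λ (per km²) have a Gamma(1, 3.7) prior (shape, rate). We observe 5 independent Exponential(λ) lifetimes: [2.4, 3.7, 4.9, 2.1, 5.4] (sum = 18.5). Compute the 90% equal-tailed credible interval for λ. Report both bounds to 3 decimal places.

[0.118, 0.474]

Posterior: Gamma(1+5, 3.7+18.5) = Gamma(6, 22.2) (shape, rate).
Equal-tailed 90% interval: Gamma(6, 22.2) quantiles at 0.05 and 0.95.
Posterior mean ≈ 0.270, SD ≈ 0.110; a Normal approximation gives roughly [0.089, 0.452].
Exact: lower = 0.118; upper = 0.474.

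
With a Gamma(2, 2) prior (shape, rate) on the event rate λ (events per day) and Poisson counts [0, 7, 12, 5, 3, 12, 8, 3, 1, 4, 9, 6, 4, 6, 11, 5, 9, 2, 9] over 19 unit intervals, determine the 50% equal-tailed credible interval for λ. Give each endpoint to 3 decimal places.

Posterior: Gamma(2+116, 2+19) = Gamma(118, 21) (shape, rate).
Equal-tailed 50% interval: Gamma(118, 21) quantiles at 0.25 and 0.75.
Posterior mean ≈ 5.619, SD ≈ 0.517; a Normal approximation gives roughly [5.270, 5.968].
Exact: lower = 5.262; upper = 5.959.

[5.262, 5.959]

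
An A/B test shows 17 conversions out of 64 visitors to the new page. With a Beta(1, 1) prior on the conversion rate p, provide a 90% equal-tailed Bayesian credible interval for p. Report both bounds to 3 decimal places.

Posterior: Beta(1+17, 1+47) = Beta(18, 48).
Equal-tailed 90% interval: the 0.05 and 0.95 quantiles of Beta(18, 48).
Posterior mean ≈ 0.273, SD ≈ 0.054; a Normal approximation gives roughly [0.183, 0.362].
Exact: F⁻¹(0.05) = 0.187; F⁻¹(0.95) = 0.366.

[0.187, 0.366]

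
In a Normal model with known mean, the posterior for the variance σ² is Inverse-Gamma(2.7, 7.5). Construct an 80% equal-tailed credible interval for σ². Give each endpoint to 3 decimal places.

Inverse-Gamma(2.7, 7.5) quantiles: F⁻¹(0.1) and F⁻¹(0.9).
Equivalently, 1/σ² ~ Gamma(2.7, rate = 7.5); invert its 0.9 and 0.1 quantiles.
Posterior mean ≈ 4.412, SD ≈ 5.273; a Normal approximation gives roughly [-2.346, 11.169].
Exact: lower = 1.530; upper = 8.139.

[1.530, 8.139]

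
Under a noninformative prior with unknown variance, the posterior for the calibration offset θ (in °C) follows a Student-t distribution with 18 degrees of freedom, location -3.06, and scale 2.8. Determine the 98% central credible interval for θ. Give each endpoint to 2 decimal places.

[-10.21, 4.09]

The t_18 distribution is symmetric; the 98% interval is -3.06 ± t·2.8 with t_{0.99,18} = 2.552.
Half-width: 2.552 × 2.8 = 7.15.
-3.06 − 7.15 = -10.21; -3.06 + 7.15 = 4.09.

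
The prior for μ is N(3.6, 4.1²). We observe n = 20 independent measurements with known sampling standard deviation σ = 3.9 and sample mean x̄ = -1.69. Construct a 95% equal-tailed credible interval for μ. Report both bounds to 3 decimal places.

[-3.133, 0.211]

Posterior precision = 1/4.1² + 20/3.9² = 0.0595 + 1.3149 = 1.3744, so posterior SD = 0.8530.
Posterior mean = (3.6/4.1² + 20·-1.69/3.9²) / 1.3744 = -1.4610.
Interval: -1.4610 ± 1.960 × 0.8530 → [-3.133, 0.211].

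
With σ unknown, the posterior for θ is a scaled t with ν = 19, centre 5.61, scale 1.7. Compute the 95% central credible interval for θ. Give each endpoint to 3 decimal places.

[2.052, 9.168]

The t_19 distribution is symmetric; the 95% interval is 5.61 ± t·1.7 with t_{0.975,19} = 2.093.
Half-width: 2.093 × 1.7 = 3.558.
5.61 − 3.558 = 2.052; 5.61 + 3.558 = 9.168.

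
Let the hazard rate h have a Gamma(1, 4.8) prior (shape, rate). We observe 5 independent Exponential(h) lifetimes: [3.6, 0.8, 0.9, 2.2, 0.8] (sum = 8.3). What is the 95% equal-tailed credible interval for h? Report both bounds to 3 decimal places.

Posterior: Gamma(1+5, 4.8+8.3) = Gamma(6, 13.1) (shape, rate).
Equal-tailed 95% interval: Gamma(6, 13.1) quantiles at 0.025 and 0.975.
Posterior mean ≈ 0.458, SD ≈ 0.187; a Normal approximation gives roughly [0.092, 0.824].
Exact: lower = 0.168; upper = 0.891.

[0.168, 0.891]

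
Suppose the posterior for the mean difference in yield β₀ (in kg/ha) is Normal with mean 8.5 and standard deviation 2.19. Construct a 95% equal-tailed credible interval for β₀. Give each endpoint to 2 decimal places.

The posterior is symmetric, so the 95% equal-tailed interval is β₀ = 8.5 ± z·2.19 with z = 1.960.
Half-width: 1.960 × 2.19 = 4.29.
8.5 − 4.29 = 4.21; 8.5 + 4.29 = 12.79.

[4.21, 12.79]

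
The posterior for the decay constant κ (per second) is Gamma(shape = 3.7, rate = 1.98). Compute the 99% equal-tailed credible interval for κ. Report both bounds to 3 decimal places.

Posterior: Gamma(shape 3.7, rate 1.98).
Equal-tailed 99% interval: Gamma(3.7, 1.98) quantiles at 0.005 and 0.995.
Posterior mean ≈ 1.869, SD ≈ 0.971; a Normal approximation gives roughly [-0.634, 4.371].
Exact: lower = 0.285; upper = 5.291.

[0.285, 5.291]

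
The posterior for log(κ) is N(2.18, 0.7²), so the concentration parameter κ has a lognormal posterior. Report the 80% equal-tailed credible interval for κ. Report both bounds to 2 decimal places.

[3.61, 21.70]

On the log scale the 80% interval is 2.18 ± 1.282 × 0.7 = [1.2829, 3.0771].
Exponentiate: [e^1.2829, e^3.0771] = [3.61, 21.70].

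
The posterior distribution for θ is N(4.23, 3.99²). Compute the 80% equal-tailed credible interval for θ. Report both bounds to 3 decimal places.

[-0.883, 9.343]

The posterior is symmetric, so the 80% equal-tailed interval is θ = 4.23 ± z·3.99 with z = 1.282.
Half-width: 1.282 × 3.99 = 5.113.
4.23 − 5.113 = -0.883; 4.23 + 5.113 = 9.343.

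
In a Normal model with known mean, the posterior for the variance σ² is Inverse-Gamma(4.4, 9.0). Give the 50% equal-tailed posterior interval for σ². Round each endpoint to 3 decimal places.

[1.614, 3.140]

Inverse-Gamma(4.4, 9.0) quantiles: F⁻¹(0.25) and F⁻¹(0.75).
Equivalently, 1/σ² ~ Gamma(4.4, rate = 9.0); invert its 0.75 and 0.25 quantiles.
Posterior mean ≈ 2.647, SD ≈ 1.709; a Normal approximation gives roughly [1.495, 3.800].
Exact: lower = 1.614; upper = 3.140.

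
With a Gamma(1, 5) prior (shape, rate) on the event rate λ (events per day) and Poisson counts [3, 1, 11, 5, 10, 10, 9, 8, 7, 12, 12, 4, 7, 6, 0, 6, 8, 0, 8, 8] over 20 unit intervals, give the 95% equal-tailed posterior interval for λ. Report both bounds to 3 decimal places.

[4.564, 6.392]

Posterior: Gamma(1+135, 5+20) = Gamma(136, 25) (shape, rate).
Equal-tailed 95% interval: Gamma(136, 25) quantiles at 0.025 and 0.975.
Posterior mean ≈ 5.440, SD ≈ 0.466; a Normal approximation gives roughly [4.526, 6.354].
Exact: lower = 4.564; upper = 6.392.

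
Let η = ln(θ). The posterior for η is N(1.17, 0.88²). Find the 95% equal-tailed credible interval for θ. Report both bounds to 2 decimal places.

On the log scale the 95% interval is 1.17 ± 1.960 × 0.88 = [-0.5548, 2.8948].
Exponentiate: [e^-0.5548, e^2.8948] = [0.57, 18.08].

[0.57, 18.08]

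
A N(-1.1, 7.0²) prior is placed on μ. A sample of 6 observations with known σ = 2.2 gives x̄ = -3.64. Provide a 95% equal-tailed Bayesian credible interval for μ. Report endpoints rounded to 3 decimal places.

Posterior precision = 1/7.0² + 6/2.2² = 0.0204 + 1.2397 = 1.2601, so posterior SD = 0.8908.
Posterior mean = (-1.1/7.0² + 6·-3.64/2.2²) / 1.2601 = -3.5989.
Interval: -3.5989 ± 1.960 × 0.8908 → [-5.345, -1.853].

[-5.345, -1.853]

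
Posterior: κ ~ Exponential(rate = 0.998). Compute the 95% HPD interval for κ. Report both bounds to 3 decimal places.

[0.000, 3.002]

The exponential density is strictly decreasing on [0, ∞), so the HPD interval is anchored at 0: [0, q] with P(κ ≤ q) = 0.95.
q = −ln(1 − 0.95) / 0.998 = 2.9957 / 0.998 = 3.002.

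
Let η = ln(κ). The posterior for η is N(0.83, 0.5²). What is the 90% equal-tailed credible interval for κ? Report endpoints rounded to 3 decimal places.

[1.008, 5.220]

On the log scale the 90% interval is 0.83 ± 1.645 × 0.5 = [0.0076, 1.6524].
Exponentiate: [e^0.0076, e^1.6524] = [1.008, 5.220].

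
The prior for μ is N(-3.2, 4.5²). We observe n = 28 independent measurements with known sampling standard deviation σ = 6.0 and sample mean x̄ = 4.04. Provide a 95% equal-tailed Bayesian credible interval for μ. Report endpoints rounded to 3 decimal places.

Posterior precision = 1/4.5² + 28/6.0² = 0.0494 + 0.7778 = 0.8272, so posterior SD = 1.0995.
Posterior mean = (-3.2/4.5² + 28·4.04/6.0²) / 0.8272 = 3.6078.
Interval: 3.6078 ± 1.960 × 1.0995 → [1.453, 5.763].

[1.453, 5.763]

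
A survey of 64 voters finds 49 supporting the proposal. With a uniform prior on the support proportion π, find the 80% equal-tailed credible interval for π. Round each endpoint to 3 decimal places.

Posterior: Beta(1+49, 1+15) = Beta(50, 16).
Equal-tailed 80% interval: the 0.1 and 0.9 quantiles of Beta(50, 16).
Posterior mean ≈ 0.758, SD ≈ 0.052; a Normal approximation gives roughly [0.690, 0.825].
Exact: F⁻¹(0.1) = 0.689; F⁻¹(0.9) = 0.823.

[0.689, 0.823]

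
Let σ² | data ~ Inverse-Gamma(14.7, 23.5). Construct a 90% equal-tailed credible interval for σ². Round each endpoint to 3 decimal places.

[1.092, 2.608]

Inverse-Gamma(14.7, 23.5) quantiles: F⁻¹(0.05) and F⁻¹(0.95).
Equivalently, 1/σ² ~ Gamma(14.7, rate = 23.5); invert its 0.95 and 0.05 quantiles.
Posterior mean ≈ 1.715, SD ≈ 0.481; a Normal approximation gives roughly [0.924, 2.507].
Exact: lower = 1.092; upper = 2.608.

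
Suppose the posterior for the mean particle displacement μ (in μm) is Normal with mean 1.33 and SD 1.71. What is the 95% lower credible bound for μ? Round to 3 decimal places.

Need L with P(μ ≥ L) = 0.95: L = 1.33 − z_{0.05}·1.71.
z = 1.645; L = 1.33 − 1.645 × 1.71 = -1.483.

-1.483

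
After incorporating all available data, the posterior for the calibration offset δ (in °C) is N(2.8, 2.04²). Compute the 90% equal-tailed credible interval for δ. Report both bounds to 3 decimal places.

The posterior is symmetric, so the 90% equal-tailed interval is δ = 2.8 ± z·2.04 with z = 1.645.
Half-width: 1.645 × 2.04 = 3.356.
2.8 − 3.356 = -0.556; 2.8 + 3.356 = 6.156.

[-0.556, 6.156]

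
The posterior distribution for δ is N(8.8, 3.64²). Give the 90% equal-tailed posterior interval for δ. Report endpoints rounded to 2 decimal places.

The posterior is symmetric, so the 90% equal-tailed interval is δ = 8.8 ± z·3.64 with z = 1.645.
Half-width: 1.645 × 3.64 = 5.99.
8.8 − 5.99 = 2.81; 8.8 + 5.99 = 14.79.

[2.81, 14.79]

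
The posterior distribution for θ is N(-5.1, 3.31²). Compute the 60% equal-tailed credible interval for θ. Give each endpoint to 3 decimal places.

The posterior is symmetric, so the 60% equal-tailed interval is θ = -5.1 ± z·3.31 with z = 0.842.
Half-width: 0.842 × 3.31 = 2.786.
-5.1 − 2.786 = -7.886; -5.1 + 2.786 = -2.314.

[-7.886, -2.314]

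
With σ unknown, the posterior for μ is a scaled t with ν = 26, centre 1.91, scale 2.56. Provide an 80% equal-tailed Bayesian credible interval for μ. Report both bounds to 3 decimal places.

The t_26 distribution is symmetric; the 80% interval is 1.91 ± t·2.56 with t_{0.9,26} = 1.315.
Half-width: 1.315 × 2.56 = 3.366.
1.91 − 3.366 = -1.456; 1.91 + 3.366 = 5.276.

[-1.456, 5.276]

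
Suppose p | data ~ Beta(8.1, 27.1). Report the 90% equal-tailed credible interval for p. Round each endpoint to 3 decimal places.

Posterior: Beta(8.1, 27.1).
Equal-tailed 90% interval: the 0.05 and 0.95 quantiles of Beta(8.1, 27.1).
Posterior mean ≈ 0.230, SD ≈ 0.070; a Normal approximation gives roughly [0.115, 0.345].
Exact: F⁻¹(0.05) = 0.124; F⁻¹(0.95) = 0.354.

[0.124, 0.354]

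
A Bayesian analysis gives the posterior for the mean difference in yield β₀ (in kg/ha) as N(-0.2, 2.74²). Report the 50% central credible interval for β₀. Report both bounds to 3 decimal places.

[-2.048, 1.648]

The posterior is symmetric, so the 50% equal-tailed interval is β₀ = -0.2 ± z·2.74 with z = 0.674.
Half-width: 0.674 × 2.74 = 1.848.
-0.2 − 1.848 = -2.048; -0.2 + 1.848 = 1.648.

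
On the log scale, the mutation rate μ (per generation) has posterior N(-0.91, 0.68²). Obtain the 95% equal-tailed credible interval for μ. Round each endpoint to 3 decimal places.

[0.106, 1.526]

On the log scale the 95% interval is -0.91 ± 1.960 × 0.68 = [-2.2428, 0.4228].
Exponentiate: [e^-2.2428, e^0.4228] = [0.106, 1.526].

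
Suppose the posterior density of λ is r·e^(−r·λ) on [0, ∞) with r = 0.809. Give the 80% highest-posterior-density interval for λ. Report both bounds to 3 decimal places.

[0.000, 1.989]

The exponential density is strictly decreasing on [0, ∞), so the HPD interval is anchored at 0: [0, q] with P(λ ≤ q) = 0.80.
q = −ln(1 − 0.80) / 0.809 = 1.6094 / 0.809 = 1.989.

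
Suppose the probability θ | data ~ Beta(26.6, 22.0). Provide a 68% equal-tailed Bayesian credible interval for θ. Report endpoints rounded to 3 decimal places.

[0.476, 0.618]

Posterior: Beta(26.6, 22.0).
Equal-tailed 68% interval: the 0.16 and 0.84 quantiles of Beta(26.6, 22.0).
Posterior mean ≈ 0.547, SD ≈ 0.071; a Normal approximation gives roughly [0.477, 0.618].
Exact: F⁻¹(0.16) = 0.476; F⁻¹(0.84) = 0.618.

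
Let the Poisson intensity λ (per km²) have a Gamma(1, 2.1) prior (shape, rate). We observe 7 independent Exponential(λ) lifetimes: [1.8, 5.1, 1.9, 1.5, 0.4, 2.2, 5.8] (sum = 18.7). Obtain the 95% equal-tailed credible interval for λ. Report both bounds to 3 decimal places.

[0.166, 0.693]

Posterior: Gamma(1+7, 2.1+18.7) = Gamma(8, 20.8) (shape, rate).
Equal-tailed 95% interval: Gamma(8, 20.8) quantiles at 0.025 and 0.975.
Posterior mean ≈ 0.385, SD ≈ 0.136; a Normal approximation gives roughly [0.118, 0.651].
Exact: lower = 0.166; upper = 0.693.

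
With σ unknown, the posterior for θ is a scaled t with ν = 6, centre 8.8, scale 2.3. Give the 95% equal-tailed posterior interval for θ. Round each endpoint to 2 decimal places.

[3.17, 14.43]

The t_6 distribution is symmetric; the 95% interval is 8.8 ± t·2.3 with t_{0.975,6} = 2.447.
Half-width: 2.447 × 2.3 = 5.63.
8.8 − 5.63 = 3.17; 8.8 + 5.63 = 14.43.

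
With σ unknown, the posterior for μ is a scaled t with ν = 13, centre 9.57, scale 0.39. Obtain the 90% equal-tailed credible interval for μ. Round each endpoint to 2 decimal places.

[8.88, 10.26]

The t_13 distribution is symmetric; the 90% interval is 9.57 ± t·0.39 with t_{0.95,13} = 1.771.
Half-width: 1.771 × 0.39 = 0.69.
9.57 − 0.69 = 8.88; 9.57 + 0.69 = 10.26.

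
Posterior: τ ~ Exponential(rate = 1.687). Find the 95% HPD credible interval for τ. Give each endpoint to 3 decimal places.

[0.000, 1.776]

The exponential density is strictly decreasing on [0, ∞), so the HPD interval is anchored at 0: [0, q] with P(τ ≤ q) = 0.95.
q = −ln(1 − 0.95) / 1.687 = 2.9957 / 1.687 = 1.776.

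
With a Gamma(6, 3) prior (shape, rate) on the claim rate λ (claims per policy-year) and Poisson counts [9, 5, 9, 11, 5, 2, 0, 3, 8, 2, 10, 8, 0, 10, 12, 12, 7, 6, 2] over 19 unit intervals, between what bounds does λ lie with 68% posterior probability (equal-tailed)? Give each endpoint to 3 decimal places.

[5.264, 6.281]

Posterior: Gamma(6+121, 3+19) = Gamma(127, 22) (shape, rate).
Equal-tailed 68% interval: Gamma(127, 22) quantiles at 0.16 and 0.84.
Posterior mean ≈ 5.773, SD ≈ 0.512; a Normal approximation gives roughly [5.263, 6.282].
Exact: lower = 5.264; upper = 6.281.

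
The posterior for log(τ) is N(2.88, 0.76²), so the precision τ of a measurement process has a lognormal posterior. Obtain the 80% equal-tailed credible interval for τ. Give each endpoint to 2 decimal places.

On the log scale the 80% interval is 2.88 ± 1.282 × 0.76 = [1.9060, 3.8540].
Exponentiate: [e^1.9060, e^3.8540] = [6.73, 47.18].

[6.73, 47.18]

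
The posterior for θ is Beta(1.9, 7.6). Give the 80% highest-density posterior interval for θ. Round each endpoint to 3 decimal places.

The posterior is unimodal and skewed, so the HPD interval has equal density at both endpoints and is the shortest 80% interval.
Solving f(0.024) = f(0.313) with F(0.313) − F(0.024) = 0.80 gives [0.024, 0.313].
For comparison, the equal-tailed interval is [0.058, 0.373]; the HPD is narrower and shifted toward the mode.

[0.024, 0.313]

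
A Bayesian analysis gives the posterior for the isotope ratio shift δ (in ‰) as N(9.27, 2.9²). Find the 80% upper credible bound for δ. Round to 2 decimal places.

Need U with P(δ ≤ U) = 0.80: U = 9.27 + z_{0.2}·2.9.
z = 0.842; U = 9.27 + 0.842 × 2.9 = 11.71.

11.71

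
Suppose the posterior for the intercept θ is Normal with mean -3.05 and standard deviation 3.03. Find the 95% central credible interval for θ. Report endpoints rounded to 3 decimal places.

[-8.989, 2.889]

The posterior is symmetric, so the 95% equal-tailed interval is θ = -3.05 ± z·3.03 with z = 1.960.
Half-width: 1.960 × 3.03 = 5.939.
-3.05 − 5.939 = -8.989; -3.05 + 5.939 = 2.889.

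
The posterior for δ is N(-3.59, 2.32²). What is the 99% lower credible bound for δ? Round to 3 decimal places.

Need L with P(δ ≥ L) = 0.99: L = -3.59 − z_{0.01}·2.32.
z = 2.326; L = -3.59 − 2.326 × 2.32 = -8.987.

-8.987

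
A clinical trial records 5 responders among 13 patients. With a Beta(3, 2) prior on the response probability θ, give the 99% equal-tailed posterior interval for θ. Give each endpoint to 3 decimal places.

Posterior: Beta(3+5, 2+8) = Beta(8, 10).
Equal-tailed 99% interval: the 0.005 and 0.995 quantiles of Beta(8, 10).
Posterior mean ≈ 0.444, SD ≈ 0.114; a Normal approximation gives roughly [0.151, 0.738].
Exact: F⁻¹(0.005) = 0.176; F⁻¹(0.995) = 0.734.

[0.176, 0.734]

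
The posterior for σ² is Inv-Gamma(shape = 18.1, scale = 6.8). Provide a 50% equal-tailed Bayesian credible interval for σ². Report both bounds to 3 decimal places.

[0.328, 0.451]

Inverse-Gamma(18.1, 6.8) quantiles: F⁻¹(0.25) and F⁻¹(0.75).
Equivalently, 1/σ² ~ Gamma(18.1, rate = 6.8); invert its 0.75 and 0.25 quantiles.
Posterior mean ≈ 0.398, SD ≈ 0.099; a Normal approximation gives roughly [0.331, 0.465].
Exact: lower = 0.328; upper = 0.451.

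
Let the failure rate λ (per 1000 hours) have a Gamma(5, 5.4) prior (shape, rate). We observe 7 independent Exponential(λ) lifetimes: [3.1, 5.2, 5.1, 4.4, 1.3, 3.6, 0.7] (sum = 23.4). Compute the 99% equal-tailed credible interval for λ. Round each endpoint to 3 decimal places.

[0.172, 0.791]

Posterior: Gamma(5+7, 5.4+23.4) = Gamma(12, 28.8) (shape, rate).
Equal-tailed 99% interval: Gamma(12, 28.8) quantiles at 0.005 and 0.995.
Posterior mean ≈ 0.417, SD ≈ 0.120; a Normal approximation gives roughly [0.107, 0.726].
Exact: lower = 0.172; upper = 0.791.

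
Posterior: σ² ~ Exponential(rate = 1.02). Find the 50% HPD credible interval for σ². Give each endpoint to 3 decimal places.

[0.000, 0.680]

The exponential density is strictly decreasing on [0, ∞), so the HPD interval is anchored at 0: [0, q] with P(σ² ≤ q) = 0.50.
q = −ln(1 − 0.50) / 1.02 = 0.6931 / 1.02 = 0.680.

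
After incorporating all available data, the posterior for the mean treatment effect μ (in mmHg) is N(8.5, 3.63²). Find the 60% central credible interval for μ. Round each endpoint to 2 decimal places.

The posterior is symmetric, so the 60% equal-tailed interval is μ = 8.5 ± z·3.63 with z = 0.842.
Half-width: 0.842 × 3.63 = 3.06.
8.5 − 3.06 = 5.44; 8.5 + 3.06 = 11.56.

[5.44, 11.56]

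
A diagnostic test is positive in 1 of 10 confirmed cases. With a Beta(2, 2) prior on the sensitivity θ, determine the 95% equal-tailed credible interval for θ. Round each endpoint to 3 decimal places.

[0.050, 0.454]

Posterior: Beta(2+1, 2+9) = Beta(3, 11).
Equal-tailed 95% interval: the 0.025 and 0.975 quantiles of Beta(3, 11).
Posterior mean ≈ 0.214, SD ≈ 0.106; a Normal approximation gives roughly [0.007, 0.422].
Exact: F⁻¹(0.025) = 0.050; F⁻¹(0.975) = 0.454.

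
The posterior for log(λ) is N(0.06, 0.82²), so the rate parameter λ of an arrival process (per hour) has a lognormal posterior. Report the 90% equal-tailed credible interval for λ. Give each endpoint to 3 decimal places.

[0.276, 4.091]

On the log scale the 90% interval is 0.06 ± 1.645 × 0.82 = [-1.2888, 1.4088].
Exponentiate: [e^-1.2888, e^1.4088] = [0.276, 4.091].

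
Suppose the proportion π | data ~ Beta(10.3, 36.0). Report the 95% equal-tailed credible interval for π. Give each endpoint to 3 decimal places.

[0.116, 0.351]

Posterior: Beta(10.3, 36.0).
Equal-tailed 95% interval: the 0.025 and 0.975 quantiles of Beta(10.3, 36.0).
Posterior mean ≈ 0.222, SD ≈ 0.060; a Normal approximation gives roughly [0.104, 0.341].
Exact: F⁻¹(0.025) = 0.116; F⁻¹(0.975) = 0.351.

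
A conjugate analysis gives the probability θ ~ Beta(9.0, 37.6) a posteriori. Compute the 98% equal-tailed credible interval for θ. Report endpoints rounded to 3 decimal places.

Posterior: Beta(9.0, 37.6).
Equal-tailed 98% interval: the 0.01 and 0.99 quantiles of Beta(9.0, 37.6).
Posterior mean ≈ 0.193, SD ≈ 0.057; a Normal approximation gives roughly [0.060, 0.326].
Exact: F⁻¹(0.01) = 0.081; F⁻¹(0.99) = 0.343.

[0.081, 0.343]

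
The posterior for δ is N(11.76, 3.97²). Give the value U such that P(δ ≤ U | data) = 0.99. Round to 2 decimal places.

Need U with P(δ ≤ U) = 0.99: U = 11.76 + z_{0.01}·3.97.
z = 2.326; U = 11.76 + 2.326 × 3.97 = 21.00.

21.00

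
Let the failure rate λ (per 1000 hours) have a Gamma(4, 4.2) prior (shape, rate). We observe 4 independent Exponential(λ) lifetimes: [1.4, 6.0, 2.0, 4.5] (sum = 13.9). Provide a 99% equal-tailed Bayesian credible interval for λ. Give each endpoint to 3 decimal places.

Posterior: Gamma(4+4, 4.2+13.9) = Gamma(8, 18.1) (shape, rate).
Equal-tailed 99% interval: Gamma(8, 18.1) quantiles at 0.005 and 0.995.
Posterior mean ≈ 0.442, SD ≈ 0.156; a Normal approximation gives roughly [0.039, 0.845].
Exact: lower = 0.142; upper = 0.947.

[0.142, 0.947]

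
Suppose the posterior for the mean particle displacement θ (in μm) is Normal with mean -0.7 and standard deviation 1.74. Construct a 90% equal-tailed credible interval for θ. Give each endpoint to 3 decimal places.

The posterior is symmetric, so the 90% equal-tailed interval is θ = -0.7 ± z·1.74 with z = 1.645.
Half-width: 1.645 × 1.74 = 2.862.
-0.7 − 2.862 = -3.562; -0.7 + 2.862 = 2.162.

[-3.562, 2.162]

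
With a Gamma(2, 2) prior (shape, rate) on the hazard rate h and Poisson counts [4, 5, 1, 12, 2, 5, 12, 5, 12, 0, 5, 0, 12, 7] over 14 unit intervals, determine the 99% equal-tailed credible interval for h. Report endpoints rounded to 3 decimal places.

[3.892, 6.843]

Posterior: Gamma(2+82, 2+14) = Gamma(84, 16) (shape, rate).
Equal-tailed 99% interval: Gamma(84, 16) quantiles at 0.005 and 0.995.
Posterior mean ≈ 5.250, SD ≈ 0.573; a Normal approximation gives roughly [3.775, 6.725].
Exact: lower = 3.892; upper = 6.843.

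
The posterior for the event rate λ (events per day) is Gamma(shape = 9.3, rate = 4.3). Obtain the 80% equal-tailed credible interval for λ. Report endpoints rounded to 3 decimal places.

Posterior: Gamma(shape 9.3, rate 4.3).
Equal-tailed 80% interval: Gamma(9.3, 4.3) quantiles at 0.1 and 0.9.
Posterior mean ≈ 2.163, SD ≈ 0.709; a Normal approximation gives roughly [1.254, 3.072].
Exact: lower = 1.318; upper = 3.107.

[1.318, 3.107]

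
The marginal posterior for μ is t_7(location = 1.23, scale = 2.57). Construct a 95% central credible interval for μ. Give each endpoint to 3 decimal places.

[-4.847, 7.307]

The t_7 distribution is symmetric; the 95% interval is 1.23 ± t·2.57 with t_{0.975,7} = 2.365.
Half-width: 2.365 × 2.57 = 6.077.
1.23 − 6.077 = -4.847; 1.23 + 6.077 = 7.307.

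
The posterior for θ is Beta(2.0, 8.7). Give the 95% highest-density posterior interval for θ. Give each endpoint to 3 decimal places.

[0.008, 0.408]

The posterior is unimodal and skewed, so the HPD interval has equal density at both endpoints and is the shortest 95% interval.
Solving f(0.008) = f(0.408) with F(0.408) − F(0.008) = 0.95 gives [0.008, 0.408].
For comparison, the equal-tailed interval is [0.026, 0.456]; the HPD is narrower and shifted toward the mode.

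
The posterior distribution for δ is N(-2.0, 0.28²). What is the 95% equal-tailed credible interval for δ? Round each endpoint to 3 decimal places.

The posterior is symmetric, so the 95% equal-tailed interval is δ = -2.0 ± z·0.28 with z = 1.960.
Half-width: 1.960 × 0.28 = 0.549.
-2.0 − 0.549 = -2.549; -2.0 + 0.549 = -1.451.

[-2.549, -1.451]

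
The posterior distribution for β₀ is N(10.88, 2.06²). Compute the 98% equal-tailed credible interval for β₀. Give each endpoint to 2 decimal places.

[6.09, 15.67]

The posterior is symmetric, so the 98% equal-tailed interval is β₀ = 10.88 ± z·2.06 with z = 2.326.
Half-width: 2.326 × 2.06 = 4.79.
10.88 − 4.79 = 6.09; 10.88 + 4.79 = 15.67.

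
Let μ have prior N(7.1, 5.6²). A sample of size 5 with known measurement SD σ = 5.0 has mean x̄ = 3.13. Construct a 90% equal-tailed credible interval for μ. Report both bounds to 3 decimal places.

[0.260, 7.092]

Posterior precision = 1/5.6² + 5/5.0² = 0.0319 + 0.2000 = 0.2319, so posterior SD = 2.0766.
Posterior mean = (7.1/5.6² + 5·3.13/5.0²) / 0.2319 = 3.6759.
Interval: 3.6759 ± 1.645 × 2.0766 → [0.260, 7.092].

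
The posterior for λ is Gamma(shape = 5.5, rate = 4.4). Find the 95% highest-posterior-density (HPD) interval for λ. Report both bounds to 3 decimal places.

[0.336, 2.307]

The posterior is unimodal and skewed, so the HPD interval has equal density at both endpoints and is the shortest 95% interval.
Solving f(0.336) = f(2.307) with F(2.307) − F(0.336) = 0.95 gives [0.336, 2.307].
For comparison, the equal-tailed interval is [0.434, 2.491]; the HPD is narrower and shifted toward the mode.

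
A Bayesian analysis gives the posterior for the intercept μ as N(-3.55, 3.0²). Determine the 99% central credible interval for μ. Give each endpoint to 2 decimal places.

The posterior is symmetric, so the 99% equal-tailed interval is μ = -3.55 ± z·3.0 with z = 2.576.
Half-width: 2.576 × 3.0 = 7.73.
-3.55 − 7.73 = -11.28; -3.55 + 7.73 = 4.18.

[-11.28, 4.18]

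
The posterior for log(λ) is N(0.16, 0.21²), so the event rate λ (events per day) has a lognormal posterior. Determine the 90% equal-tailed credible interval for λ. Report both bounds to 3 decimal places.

[0.831, 1.658]

On the log scale the 90% interval is 0.16 ± 1.645 × 0.21 = [-0.1854, 0.5054].
Exponentiate: [e^-0.1854, e^0.5054] = [0.831, 1.658].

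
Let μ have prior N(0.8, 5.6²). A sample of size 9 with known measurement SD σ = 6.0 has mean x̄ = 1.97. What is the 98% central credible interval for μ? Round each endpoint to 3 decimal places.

Posterior precision = 1/5.6² + 9/6.0² = 0.0319 + 0.2500 = 0.2819, so posterior SD = 1.8835.
Posterior mean = (0.8/5.6² + 9·1.97/6.0²) / 0.2819 = 1.8376.
Interval: 1.8376 ± 2.326 × 1.8835 → [-2.544, 6.219].

[-2.544, 6.219]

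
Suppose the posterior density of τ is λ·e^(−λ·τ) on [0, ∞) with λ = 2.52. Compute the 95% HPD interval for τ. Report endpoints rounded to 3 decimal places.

[0.000, 1.189]

The exponential density is strictly decreasing on [0, ∞), so the HPD interval is anchored at 0: [0, q] with P(τ ≤ q) = 0.95.
q = −ln(1 − 0.95) / 2.52 = 2.9957 / 2.52 = 1.189.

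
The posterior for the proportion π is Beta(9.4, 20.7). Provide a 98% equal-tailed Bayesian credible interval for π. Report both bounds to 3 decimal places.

Posterior: Beta(9.4, 20.7).
Equal-tailed 98% interval: the 0.01 and 0.99 quantiles of Beta(9.4, 20.7).
Posterior mean ≈ 0.312, SD ≈ 0.083; a Normal approximation gives roughly [0.119, 0.506].
Exact: F⁻¹(0.01) = 0.141; F⁻¹(0.99) = 0.520.

[0.141, 0.520]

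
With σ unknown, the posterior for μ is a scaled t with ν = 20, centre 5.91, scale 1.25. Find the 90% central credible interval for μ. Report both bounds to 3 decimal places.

[3.754, 8.066]

The t_20 distribution is symmetric; the 90% interval is 5.91 ± t·1.25 with t_{0.95,20} = 1.725.
Half-width: 1.725 × 1.25 = 2.156.
5.91 − 2.156 = 3.754; 5.91 + 2.156 = 8.066.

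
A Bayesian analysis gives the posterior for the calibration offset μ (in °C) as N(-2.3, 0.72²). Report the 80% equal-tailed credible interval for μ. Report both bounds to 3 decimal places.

[-3.223, -1.377]

The posterior is symmetric, so the 80% equal-tailed interval is μ = -2.3 ± z·0.72 with z = 1.282.
Half-width: 1.282 × 0.72 = 0.923.
-2.3 − 0.923 = -3.223; -2.3 + 0.923 = -1.377.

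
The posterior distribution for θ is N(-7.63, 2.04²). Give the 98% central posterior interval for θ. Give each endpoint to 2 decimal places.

[-12.38, -2.88]

The posterior is symmetric, so the 98% equal-tailed interval is θ = -7.63 ± z·2.04 with z = 2.326.
Half-width: 2.326 × 2.04 = 4.75.
-7.63 − 4.75 = -12.38; -7.63 + 4.75 = -2.88.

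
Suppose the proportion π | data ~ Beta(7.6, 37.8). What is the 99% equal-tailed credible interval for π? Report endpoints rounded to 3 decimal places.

Posterior: Beta(7.6, 37.8).
Equal-tailed 99% interval: the 0.005 and 0.995 quantiles of Beta(7.6, 37.8).
Posterior mean ≈ 0.167, SD ≈ 0.055; a Normal approximation gives roughly [0.026, 0.309].
Exact: F⁻¹(0.005) = 0.056; F⁻¹(0.995) = 0.333.

[0.056, 0.333]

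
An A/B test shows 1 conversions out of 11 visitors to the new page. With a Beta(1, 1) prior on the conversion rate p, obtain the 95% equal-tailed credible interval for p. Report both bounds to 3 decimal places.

Posterior: Beta(1+1, 1+10) = Beta(2, 11).
Equal-tailed 95% interval: the 0.025 and 0.975 quantiles of Beta(2, 11).
Posterior mean ≈ 0.154, SD ≈ 0.096; a Normal approximation gives roughly [-0.035, 0.343].
Exact: F⁻¹(0.025) = 0.021; F⁻¹(0.975) = 0.385.

[0.021, 0.385]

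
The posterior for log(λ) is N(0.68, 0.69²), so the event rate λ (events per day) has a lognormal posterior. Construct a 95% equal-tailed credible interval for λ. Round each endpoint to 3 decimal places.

[0.510, 7.632]

On the log scale the 95% interval is 0.68 ± 1.960 × 0.69 = [-0.6724, 2.0324].
Exponentiate: [e^-0.6724, e^2.0324] = [0.510, 7.632].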